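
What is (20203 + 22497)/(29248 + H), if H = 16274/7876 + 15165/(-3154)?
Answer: 66294162550/45404915553 ≈ 1.4601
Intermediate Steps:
H = -8513918/3105113 (H = 16274*(1/7876) + 15165*(-1/3154) = 8137/3938 - 15165/3154 = -8513918/3105113 ≈ -2.7419)
(20203 + 22497)/(29248 + H) = (20203 + 22497)/(29248 - 8513918/3105113) = 42700/(90809831106/3105113) = 42700*(3105113/90809831106) = 66294162550/45404915553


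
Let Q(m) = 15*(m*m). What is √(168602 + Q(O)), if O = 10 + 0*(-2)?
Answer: √170102 ≈ 412.43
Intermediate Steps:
O = 10 (O = 10 + 0 = 10)
Q(m) = 15*m²
√(168602 + Q(O)) = √(168602 + 15*10²) = √(168602 + 15*100) = √(168602 + 1500) = √170102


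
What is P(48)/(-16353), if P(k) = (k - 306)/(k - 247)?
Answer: -86/1084749 ≈ -7.9281e-5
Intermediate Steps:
P(k) = (-306 + k)/(-247 + k)
P(48)/(-16353) = ((-306 + 48)/(-247 + 48))/(-16353) = (-258/(-199))*(-1/16353) = -1/199*(-258)*(-1/16353) = (258/199)*(-1/16353) = -86/1084749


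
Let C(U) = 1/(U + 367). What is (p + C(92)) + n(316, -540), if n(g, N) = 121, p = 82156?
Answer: 37765144/459 ≈ 82277.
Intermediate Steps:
C(U) = 1/(367 + U)
(p + C(92)) + n(316, -540) = (82156 + 1/(367 + 92)) + 121 = (82156 + 1/459) + 121 = 37709605/459 + 121 = 37765144/459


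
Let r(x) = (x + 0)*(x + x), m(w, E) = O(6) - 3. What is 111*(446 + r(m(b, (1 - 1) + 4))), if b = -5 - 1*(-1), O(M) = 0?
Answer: 51504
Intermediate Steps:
b = -4 (b = -5 + 1 = -4)
m(w, E) = -3 (m(w, E) = 0 - 3 = -3)
r(x) = 2*x² (r(x) = x*(2*x) = 2*x²)
111*(446 + r(m(b, (1 - 1) + 4))) = 111*(446 + 2*(-3)²) = 111*(446 + 2*9) = 111*(446 + 18) = 111*464 = 51504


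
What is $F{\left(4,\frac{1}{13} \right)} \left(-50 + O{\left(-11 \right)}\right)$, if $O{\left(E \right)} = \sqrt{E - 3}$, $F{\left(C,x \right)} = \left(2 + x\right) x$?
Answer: $- \frac{1350}{169} + \frac{27 i \sqrt{14}}{169} \approx -7.9882 + 0.59778 i$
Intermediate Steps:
$F{\left(C,x \right)} = x \left(2 + x\right)$
$O{\left(E \right)} = \sqrt{-3 + E}$
$F{\left(4,\frac{1}{13} \right)} \left(-50 + O{\left(-11 \right)}\right) = \frac{2 + \frac{1}{13}}{13} \left(-50 + \sqrt{-3 - 11}\right) = \frac{2 + \frac{1}{13}}{13} \left(-50 + \sqrt{-14}\right) = \frac{1}{13} \cdot \frac{27}{13} \left(-50 + i \sqrt{14}\right) = \frac{27 \left(-50 + i \sqrt{14}\right)}{169} = - \frac{1350}{169} + \frac{27 i \sqrt{14}}{169}$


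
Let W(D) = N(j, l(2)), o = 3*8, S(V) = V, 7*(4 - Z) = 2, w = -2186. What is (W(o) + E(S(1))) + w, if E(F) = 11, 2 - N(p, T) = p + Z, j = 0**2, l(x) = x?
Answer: -15237/7 ≈ -2176.7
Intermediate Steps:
Z = 26/7 (Z = 4 - 1/7*2 = 4 - 2/7 = 26/7 ≈ 3.7143)
j = 0
o = 24
N(p, T) = -12/7 - p (N(p, T) = 2 - (p + 26/7) = 2 - (26/7 + p) = 2 + (-26/7 - p) = -12/7 - p)
W(D) = -12/7 (W(D) = -12/7 - 1*0 = -12/7 + 0 = -12/7)
(W(o) + E(S(1))) + w = (-12/7 + 11) - 2186 = 65/7 - 2186 = -15237/7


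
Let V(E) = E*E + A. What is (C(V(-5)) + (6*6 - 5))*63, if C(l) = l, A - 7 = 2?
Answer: 4095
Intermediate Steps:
A = 9 (A = 7 + 2 = 9)
V(E) = 9 + E**2 (V(E) = E*E + 9 = E**2 + 9 = 9 + E**2)
(C(V(-5)) + (6*6 - 5))*63 = ((9 + (-5)**2) + (6*6 - 5))*63 = ((9 + 25) + (36 - 5))*63 = (34 + 31)*63 = 65*63 = 4095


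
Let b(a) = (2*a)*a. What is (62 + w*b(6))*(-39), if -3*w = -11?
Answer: -12714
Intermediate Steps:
w = 11/3 (w = -⅓*(-11) = 11/3 ≈ 3.6667)
b(a) = 2*a²
(62 + w*b(6))*(-39) = (62 + 11*(2*6²)/3)*(-39) = (62 + 11*(2*36)/3)*(-39) = (62 + (11/3)*72)*(-39) = (62 + 264)*(-39) = 326*(-39) = -12714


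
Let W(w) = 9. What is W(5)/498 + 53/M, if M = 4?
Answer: 4405/332 ≈ 13.268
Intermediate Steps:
W(5)/498 + 53/M = 9/498 + 53/4 = 9*(1/498) + 53*(¼) = 3/166 + 53/4 = 4405/332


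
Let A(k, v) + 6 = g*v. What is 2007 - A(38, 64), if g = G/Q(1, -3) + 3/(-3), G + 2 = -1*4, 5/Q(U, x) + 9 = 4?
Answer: 1693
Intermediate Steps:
Q(U, x) = -1 (Q(U, x) = 5/(-9 + 4) = 5/(-5) = 5*(-⅕) = -1)
G = -6 (G = -2 - 1*4 = -2 - 4 = -6)
g = 5 (g = -6/(-1) + 3/(-3) = -6*(-1) + 3*(-⅓) = 6 - 1 = 5)
A(k, v) = -6 + 5*v
2007 - A(38, 64) = 2007 - (-6 + 5*64) = 2007 - (-6 + 320) = 2007 - 1*314 = 2007 - 314 = 1693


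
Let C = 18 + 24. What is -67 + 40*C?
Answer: 1613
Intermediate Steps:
C = 42
-67 + 40*C = -67 + 40*42 = -67 + 1680 = 1613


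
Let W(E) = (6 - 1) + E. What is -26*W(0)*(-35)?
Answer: 4550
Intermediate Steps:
W(E) = 5 + E
-26*W(0)*(-35) = -26*(5 + 0)*(-35) = -26*5*(-35) = -130*(-35) = 4550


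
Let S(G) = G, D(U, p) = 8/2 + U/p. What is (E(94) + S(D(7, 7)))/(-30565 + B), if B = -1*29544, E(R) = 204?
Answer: -209/60109 ≈ -0.0034770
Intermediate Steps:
D(U, p) = 4 + U/p (D(U, p) = 8*(½) + U/p = 4 + U/p)
B = -29544
(E(94) + S(D(7, 7)))/(-30565 + B) = (204 + (4 + 7/7))/(-30565 - 29544) = (204 + (4 + 7*(⅐)))/(-60109) = (204 + (4 + 1))*(-1/60109) = (204 + 5)*(-1/60109) = 209*(-1/60109) = -209/60109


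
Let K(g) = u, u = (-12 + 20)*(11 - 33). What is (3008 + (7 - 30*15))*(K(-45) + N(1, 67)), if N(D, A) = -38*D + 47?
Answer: -428355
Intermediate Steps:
u = -176 (u = 8*(-22) = -176)
K(g) = -176
N(D, A) = 47 - 38*D
(3008 + (7 - 30*15))*(K(-45) + N(1, 67)) = (3008 + (7 - 30*15))*(-176 + (47 - 38*1)) = (3008 + (7 - 450))*(-176 + (47 - 38)) = (3008 - 443)*(-176 + 9) = 2565*(-167) = -428355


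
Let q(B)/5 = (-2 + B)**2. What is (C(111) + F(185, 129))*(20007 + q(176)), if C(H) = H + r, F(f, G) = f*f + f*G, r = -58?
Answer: 9964954341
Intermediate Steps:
F(f, G) = f**2 + G*f
q(B) = 5*(-2 + B)**2
C(H) = -58 + H (C(H) = H - 58 = -58 + H)
(C(111) + F(185, 129))*(20007 + q(176)) = ((-58 + 111) + 185*(129 + 185))*(20007 + 5*(-2 + 176)**2) = (53 + 185*314)*(20007 + 5*174**2) = (53 + 58090)*(20007 + 5*30276) = 58143*(20007 + 151380) = 58143*171387 = 9964954341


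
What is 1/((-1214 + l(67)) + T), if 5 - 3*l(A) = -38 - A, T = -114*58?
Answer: -3/23368 ≈ -0.00012838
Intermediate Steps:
T = -6612
l(A) = 43/3 + A/3 (l(A) = 5/3 - (-38 - A)/3 = 5/3 + (38/3 + A/3) = 43/3 + A/3)
1/((-1214 + l(67)) + T) = 1/((-1214 + (43/3 + (1/3)*67)) - 6612) = 1/((-1214 + (43/3 + 67/3)) - 6612) = 1/((-1214 + 110/3) - 6612) = 1/(-3532/3 - 6612) = 1/(-23368/3) = -3/23368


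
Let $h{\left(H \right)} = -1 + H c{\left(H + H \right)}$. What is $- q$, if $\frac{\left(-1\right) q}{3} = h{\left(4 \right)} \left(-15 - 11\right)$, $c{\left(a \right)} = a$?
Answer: $-2418$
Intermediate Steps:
$h{\left(H \right)} = -1 + 2 H^{2}$ ($h{\left(H \right)} = -1 + H \left(H + H\right) = -1 + H 2 H = -1 + 2 H^{2}$)
$q = 2418$ ($q = - 3 \left(-1 + 2 \cdot 4^{2}\right) \left(-15 - 11\right) = - 3 \left(-1 + 2 \cdot 16\right) \left(-26\right) = - 3 \left(-1 + 32\right) \left(-26\right) = - 3 \cdot 31 \left(-26\right) = \left(-3\right) \left(-806\right) = 2418$)
$- q = \left(-1\right) 2418 = -2418$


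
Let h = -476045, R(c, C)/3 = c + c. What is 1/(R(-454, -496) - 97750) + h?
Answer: -47830145331/100474 ≈ -4.7605e+5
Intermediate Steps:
R(c, C) = 6*c (R(c, C) = 3*(c + c) = 3*(2*c) = 6*c)
1/(R(-454, -496) - 97750) + h = 1/(6*(-454) - 97750) - 476045 = 1/(-2724 - 97750) - 476045 = 1/(-100474) - 476045 = -1/100474 - 476045 = -47830145331/100474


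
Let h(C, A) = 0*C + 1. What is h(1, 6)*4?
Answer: 4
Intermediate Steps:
h(C, A) = 1 (h(C, A) = 0 + 1 = 1)
h(1, 6)*4 = 1*4 = 4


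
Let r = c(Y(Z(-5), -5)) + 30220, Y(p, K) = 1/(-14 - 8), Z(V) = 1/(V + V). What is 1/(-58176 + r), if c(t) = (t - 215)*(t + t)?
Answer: -242/6760621 ≈ -3.5795e-5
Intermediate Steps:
Z(V) = 1/(2*V)
Y(p, K) = -1/22 (Y(p, K) = 1/(-22) = -1/22)
c(t) = 2*t*(-215 + t) (c(t) = (-215 + t)*(2*t) = 2*t*(-215 + t))
r = 7317971/242 (r = 2*(-1/22)*(-215 - 1/22) + 30220 = 2*(-1/22)*(-4731/22) + 30220 = 4731/242 + 30220 = 7317971/242 ≈ 30240.)
1/(-58176 + r) = 1/(-58176 + 7317971/242) = 1/(-6760621/242) = -242/6760621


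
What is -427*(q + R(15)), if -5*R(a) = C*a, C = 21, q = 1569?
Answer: -643062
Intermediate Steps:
R(a) = -21*a/5
-427*(q + R(15)) = -427*(1569 - 21/5*15) = -427*(1569 - 63) = -427*1506 = -643062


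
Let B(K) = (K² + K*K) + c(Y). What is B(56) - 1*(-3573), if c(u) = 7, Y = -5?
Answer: 9852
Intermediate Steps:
B(K) = 7 + 2*K² (B(K) = (K² + K*K) + 7 = (K² + K²) + 7 = 2*K² + 7 = 7 + 2*K²)
B(56) - 1*(-3573) = (7 + 2*56²) - 1*(-3573) = (7 + 2*3136) + 3573 = (7 + 6272) + 3573 = 6279 + 3573 = 9852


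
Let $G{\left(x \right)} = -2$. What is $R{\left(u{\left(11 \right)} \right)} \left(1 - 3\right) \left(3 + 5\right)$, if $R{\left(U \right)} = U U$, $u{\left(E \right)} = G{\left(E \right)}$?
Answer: $-64$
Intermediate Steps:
$u{\left(E \right)} = -2$
$R{\left(U \right)} = U^{2}$
$R{\left(u{\left(11 \right)} \right)} \left(1 - 3\right) \left(3 + 5\right) = \left(-2\right)^{2} \left(1 - 3\right) \left(3 + 5\right) = 4 \left(\left(-2\right) 8\right) = 4 \left(-16\right) = -64$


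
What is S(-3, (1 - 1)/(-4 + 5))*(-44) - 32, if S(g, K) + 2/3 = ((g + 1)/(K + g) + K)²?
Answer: -200/9 ≈ -22.222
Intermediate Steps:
S(g, K) = -⅔ + (K + (1 + g)/(K + g))² (S(g, K) = -⅔ + ((g + 1)/(K + g) + K)² = -⅔ + ((1 + g)/(K + g) + K)² = -⅔ + (K + (1 + g)/(K + g))²)
S(-3, (1 - 1)/(-4 + 5))*(-44) - 32 = (-⅔ + (1 - 3 + ((1 - 1)/(-4 + 5))² + ((1 - 1)/(-4 + 5))*(-3))²/((1 - 1)/(-4 + 5) - 3)²)*(-44) - 32 = (-⅔ + (1 - 3 + (0/1)² + (0/1)*(-3))²/(0/1 - 3)²)*(-44) - 32 = (-⅔ + (1 - 3 + (0*1)² + (0*1)*(-3))²/(0*1 - 3)²)*(-44) - 32 = (-⅔ + (1 - 3 + 0² + 0*(-3))²/(0 - 3)²)*(-44) - 32 = (-⅔ + (1 - 3 + 0 + 0)²/(-3)²)*(-44) - 32 = (-⅔ + (⅑)*(-2)²)*(-44) - 32 = (-⅔ + (⅑)*4)*(-44) - 32 = (-⅔ + 4/9)*(-44) - 32 = -2/9*(-44) - 32 = 88/9 - 32 = -200/9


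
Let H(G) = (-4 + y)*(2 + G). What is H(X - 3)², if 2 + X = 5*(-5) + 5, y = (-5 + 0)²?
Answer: 233289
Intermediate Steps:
y = 25 (y = (-5)² = 25)
X = -22 (X = -2 + (5*(-5) + 5) = -2 + (-25 + 5) = -2 - 20 = -22)
H(G) = 42 + 21*G (H(G) = (-4 + 25)*(2 + G) = 21*(2 + G) = 42 + 21*G)
H(X - 3)² = (42 + 21*(-22 - 3))² = (42 + 21*(-25))² = (42 - 525)² = (-483)² = 233289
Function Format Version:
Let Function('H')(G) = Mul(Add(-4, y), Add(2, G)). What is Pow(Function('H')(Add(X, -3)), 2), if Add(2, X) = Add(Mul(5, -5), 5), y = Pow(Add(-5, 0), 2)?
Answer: 233289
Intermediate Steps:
y = 25 (y = Pow(-5, 2) = 25)
X = -22 (X = Add(-2, Add(Mul(5, -5), 5)) = Add(-2, Add(-25, 5)) = Add(-2, -20) = -22)
Function('H')(G) = Add(42, Mul(21, G)) (Function('H')(G) = Mul(Add(-4, 25), Add(2, G)) = Mul(21, Add(2, G)) = Add(42, Mul(21, G)))
Pow(Function('H')(Add(X, -3)), 2) = Pow(Add(42, Mul(21, Add(-22, -3))), 2) = Pow(Add(42, Mul(21, -25)), 2) = Pow(Add(42, -525), 2) = Pow(-483, 2) = 233289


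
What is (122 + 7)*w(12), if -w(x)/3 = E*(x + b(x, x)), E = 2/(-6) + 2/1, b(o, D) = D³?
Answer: -1122300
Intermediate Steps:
E = 5/3 (E = 2*(-⅙) + 2*1 = -⅓ + 2 = 5/3 ≈ 1.6667)
w(x) = -5*x - 5*x³ (w(x) = -5*(x + x³) = -3*(5*x/3 + 5*x³/3) = -5*x - 5*x³)
(122 + 7)*w(12) = (122 + 7)*(5*12*(-1 - 1*12²)) = 129*(5*12*(-1 - 1*144)) = 129*(5*12*(-1 - 144)) = 129*(5*12*(-145)) = 129*(-8700) = -1122300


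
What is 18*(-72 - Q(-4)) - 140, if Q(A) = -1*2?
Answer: -1400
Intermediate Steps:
Q(A) = -2
18*(-72 - Q(-4)) - 140 = 18*(-72 - 1*(-2)) - 140 = 18*(-72 + 2) - 140 = 18*(-70) - 140 = -1260 - 140 = -1400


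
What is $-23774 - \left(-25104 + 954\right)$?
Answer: $376$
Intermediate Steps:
$-23774 - \left(-25104 + 954\right) = -23774 - -24150 = -23774 + 24150 = 376$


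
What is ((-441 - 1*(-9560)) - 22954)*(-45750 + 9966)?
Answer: 495071640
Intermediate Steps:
((-441 - 1*(-9560)) - 22954)*(-45750 + 9966) = ((-441 + 9560) - 22954)*(-35784) = (9119 - 22954)*(-35784) = -13835*(-35784) = 495071640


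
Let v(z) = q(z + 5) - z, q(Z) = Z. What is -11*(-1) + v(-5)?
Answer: 16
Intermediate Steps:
v(z) = 5 (v(z) = (z + 5) - z = (5 + z) - z = 5)
-11*(-1) + v(-5) = -11*(-1) + 5 = 11 + 5 = 16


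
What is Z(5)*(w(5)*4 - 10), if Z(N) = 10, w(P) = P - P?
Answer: -100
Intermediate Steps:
w(P) = 0
Z(5)*(w(5)*4 - 10) = 10*(0*4 - 10) = 10*(0 - 10) = 10*(-10) = -100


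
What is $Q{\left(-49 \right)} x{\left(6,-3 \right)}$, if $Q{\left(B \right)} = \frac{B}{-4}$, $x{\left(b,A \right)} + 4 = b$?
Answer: $\frac{49}{2} \approx 24.5$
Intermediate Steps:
$x{\left(b,A \right)} = -4 + b$
$Q{\left(B \right)} = - \frac{B}{4}$ ($Q{\left(B \right)} = B \left(- \frac{1}{4}\right) = - \frac{B}{4}$)
$Q{\left(-49 \right)} x{\left(6,-3 \right)} = \left(- \frac{1}{4}\right) \left(-49\right) \left(-4 + 6\right) = \frac{49}{4} \cdot 2 = \frac{49}{2}$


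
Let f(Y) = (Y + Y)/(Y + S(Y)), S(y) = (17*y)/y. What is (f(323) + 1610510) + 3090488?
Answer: 47009999/10 ≈ 4.7010e+6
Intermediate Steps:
S(y) = 17
f(Y) = 2*Y/(17 + Y) (f(Y) = (Y + Y)/(Y + 17) = (2*Y)/(17 + Y) = 2*Y/(17 + Y))
(f(323) + 1610510) + 3090488 = (2*323/(17 + 323) + 1610510) + 3090488 = (2*323/340 + 1610510) + 3090488 = (2*323*(1/340) + 1610510) + 3090488 = (19/10 + 1610510) + 3090488 = 16105119/10 + 3090488 = 47009999/10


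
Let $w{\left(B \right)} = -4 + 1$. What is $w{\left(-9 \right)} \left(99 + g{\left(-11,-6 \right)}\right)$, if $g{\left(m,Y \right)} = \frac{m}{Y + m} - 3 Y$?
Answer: $- \frac{6000}{17} \approx -352.94$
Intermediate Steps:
$w{\left(B \right)} = -3$
$g{\left(m,Y \right)} = - 3 Y + \frac{m}{Y + m}$ ($g{\left(m,Y \right)} = \frac{m}{Y + m} - 3 Y = - 3 Y + \frac{m}{Y + m}$)
$w{\left(-9 \right)} \left(99 + g{\left(-11,-6 \right)}\right) = - 3 \left(99 + \frac{-11 - 3 \left(-6\right)^{2} - \left(-18\right) \left(-11\right)}{-6 - 11}\right) = - 3 \left(99 + \frac{-11 - 108 - 198}{-17}\right) = - 3 \left(99 - \frac{-11 - 108 - 198}{17}\right) = - 3 \left(99 - - \frac{317}{17}\right) = - 3 \left(99 + \frac{317}{17}\right) = \left(-3\right) \frac{2000}{17} = - \frac{6000}{17}$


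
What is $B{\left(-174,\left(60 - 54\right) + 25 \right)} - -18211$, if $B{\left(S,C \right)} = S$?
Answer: $18037$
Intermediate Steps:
$B{\left(-174,\left(60 - 54\right) + 25 \right)} - -18211 = -174 - -18211 = -174 + 18211 = 18037$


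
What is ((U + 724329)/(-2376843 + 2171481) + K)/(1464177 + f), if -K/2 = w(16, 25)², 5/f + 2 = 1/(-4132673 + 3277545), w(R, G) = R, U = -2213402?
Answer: -177278863071647/514250000526046338 ≈ -0.00034473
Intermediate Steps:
f = -4275640/1710257 (f = 5/(-2 + 1/(-4132673 + 3277545)) = 5/(-2 + 1/(-855128)) = 5/(-2 - 1/855128) = 5/(-1710257/855128) = 5*(-855128/1710257) = -4275640/1710257 ≈ -2.5000)
K = -512 (K = -2*16² = -2*256 = -512)
((U + 724329)/(-2376843 + 2171481) + K)/(1464177 + f) = ((-2213402 + 724329)/(-2376843 + 2171481) - 512)/(1464177 - 4275640/1710257) = (-1489073/(-205362) - 512)/(2504114687849/1710257) = (-1489073*(-1/205362) - 512)*(1710257/2504114687849) = (1489073/205362 - 512)*(1710257/2504114687849) = -103656271/205362*1710257/2504114687849 = -177278863071647/514250000526046338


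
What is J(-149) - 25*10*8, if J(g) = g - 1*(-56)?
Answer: -2093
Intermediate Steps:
J(g) = 56 + g (J(g) = g + 56 = 56 + g)
J(-149) - 25*10*8 = (56 - 149) - 25*10*8 = -93 - 250*8 = -93 - 2000 = -2093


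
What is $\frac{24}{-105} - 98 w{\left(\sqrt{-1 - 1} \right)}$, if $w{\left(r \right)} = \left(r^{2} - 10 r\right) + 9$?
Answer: $- \frac{24018}{35} + 980 i \sqrt{2} \approx -686.23 + 1385.9 i$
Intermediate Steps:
$w{\left(r \right)} = 9 + r^{2} - 10 r$
$\frac{24}{-105} - 98 w{\left(\sqrt{-1 - 1} \right)} = \frac{24}{-105} - 98 \left(9 + \left(\sqrt{-1 - 1}\right)^{2} - 10 \sqrt{-1 - 1}\right) = 24 \left(- \frac{1}{105}\right) - 98 \left(9 + \left(\sqrt{-2}\right)^{2} - 10 \sqrt{-2}\right) = - \frac{8}{35} - 98 \left(9 + \left(i \sqrt{2}\right)^{2} - 10 i \sqrt{2}\right) = - \frac{8}{35} - 98 \left(9 - 2 - 10 i \sqrt{2}\right) = - \frac{8}{35} - 98 \left(7 - 10 i \sqrt{2}\right) = - \frac{8}{35} - \left(686 - 980 i \sqrt{2}\right) = - \frac{24018}{35} + 980 i \sqrt{2}$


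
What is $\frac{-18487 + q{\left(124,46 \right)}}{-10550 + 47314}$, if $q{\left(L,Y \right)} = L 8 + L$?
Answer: $- \frac{17371}{36764} \approx -0.4725$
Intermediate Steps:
$q{\left(L,Y \right)} = 9 L$ ($q{\left(L,Y \right)} = 8 L + L = 9 L$)
$\frac{-18487 + q{\left(124,46 \right)}}{-10550 + 47314} = \frac{-18487 + 9 \cdot 124}{-10550 + 47314} = \frac{-18487 + 1116}{36764} = \left(-17371\right) \frac{1}{36764} = - \frac{17371}{36764}$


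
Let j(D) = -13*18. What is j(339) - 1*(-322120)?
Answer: 321886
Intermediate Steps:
j(D) = -234
j(339) - 1*(-322120) = -234 - 1*(-322120) = -234 + 322120 = 321886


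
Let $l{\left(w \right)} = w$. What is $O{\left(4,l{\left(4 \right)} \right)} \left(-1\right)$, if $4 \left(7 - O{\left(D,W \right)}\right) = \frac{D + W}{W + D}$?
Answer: $- \frac{27}{4} \approx -6.75$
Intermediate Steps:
$O{\left(D,W \right)} = \frac{27}{4}$ ($O{\left(D,W \right)} = 7 - \frac{\left(D + W\right) \frac{1}{W + D}}{4} = 7 - \frac{\left(D + W\right) \frac{1}{D + W}}{4} = 7 - \frac{1}{4} = \frac{27}{4}$)
$O{\left(4,l{\left(4 \right)} \right)} \left(-1\right) = \frac{27}{4} \left(-1\right) = - \frac{27}{4}$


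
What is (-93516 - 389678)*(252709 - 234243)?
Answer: -8922660404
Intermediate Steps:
(-93516 - 389678)*(252709 - 234243) = -483194*18466 = -8922660404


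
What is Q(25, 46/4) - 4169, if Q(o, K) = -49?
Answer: -4218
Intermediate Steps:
Q(25, 46/4) - 4169 = -49 - 4169 = -4218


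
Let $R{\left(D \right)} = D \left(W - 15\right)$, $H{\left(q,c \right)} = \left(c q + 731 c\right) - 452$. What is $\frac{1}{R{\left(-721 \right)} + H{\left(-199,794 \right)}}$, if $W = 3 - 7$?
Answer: $\frac{1}{435655} \approx 2.2954 \cdot 10^{-6}$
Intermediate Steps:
$W = -4$ ($W = 3 - 7 = -4$)
$H{\left(q,c \right)} = -452 + 731 c + c q$ ($H{\left(q,c \right)} = \left(731 c + c q\right) - 452 = -452 + 731 c + c q$)
$R{\left(D \right)} = - 19 D$ ($R{\left(D \right)} = D \left(-4 - 15\right) = D \left(-19\right) = - 19 D$)
$\frac{1}{R{\left(-721 \right)} + H{\left(-199,794 \right)}} = \frac{1}{\left(-19\right) \left(-721\right) + \left(-452 + 731 \cdot 794 + 794 \left(-199\right)\right)} = \frac{1}{13699 - -421956} = \frac{1}{13699 + 421956} = \frac{1}{435655}$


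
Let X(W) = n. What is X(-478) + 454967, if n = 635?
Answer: 455602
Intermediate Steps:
X(W) = 635
X(-478) + 454967 = 635 + 454967 = 455602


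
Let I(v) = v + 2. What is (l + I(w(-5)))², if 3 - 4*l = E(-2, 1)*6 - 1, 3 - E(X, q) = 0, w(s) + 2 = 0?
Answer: 49/4 ≈ 12.250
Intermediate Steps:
w(s) = -2 (w(s) = -2 + 0 = -2)
I(v) = 2 + v
E(X, q) = 3 (E(X, q) = 3 - 1*0 = 3 + 0 = 3)
l = -7/2 (l = ¾ - (3*6 - 1)/4 = ¾ - (18 - 1)/4 = ¾ - ¼*17 = ¾ - 17/4 = -7/2 ≈ -3.5000)
(l + I(w(-5)))² = (-7/2 + (2 - 2))² = (-7/2 + 0)² = (-7/2)² = 49/4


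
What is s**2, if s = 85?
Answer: 7225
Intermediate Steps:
s**2 = 85**2 = 7225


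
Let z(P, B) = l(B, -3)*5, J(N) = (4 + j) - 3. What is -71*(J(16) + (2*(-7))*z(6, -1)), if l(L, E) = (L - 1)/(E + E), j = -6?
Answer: 6035/3 ≈ 2011.7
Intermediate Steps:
l(L, E) = (-1 + L)/(2*E) (l(L, E) = (-1 + L)/((2*E)) = (-1 + L)*(1/(2*E)) = (-1 + L)/(2*E))
J(N) = -5 (J(N) = (4 - 6) - 3 = -2 - 3 = -5)
z(P, B) = 5/6 - 5*B/6 (z(P, B) = ((1/2)*(-1 + B)/(-3))*5 = ((1/2)*(-1/3)*(-1 + B))*5 = (1/6 - B/6)*5 = 5/6 - 5*B/6)
-71*(J(16) + (2*(-7))*z(6, -1)) = -71*(-5 + (2*(-7))*(5/6 - 5/6*(-1))) = -71*(-5 - 14*(5/6 + 5/6)) = -71*(-5 - 14*5/3) = -71*(-5 - 70/3) = -71*(-85/3) = 6035/3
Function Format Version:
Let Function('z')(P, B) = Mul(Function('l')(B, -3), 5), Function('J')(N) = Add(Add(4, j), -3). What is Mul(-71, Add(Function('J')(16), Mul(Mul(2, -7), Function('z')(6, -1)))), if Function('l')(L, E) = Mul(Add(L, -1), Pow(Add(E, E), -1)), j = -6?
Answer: Rational(6035, 3) ≈ 2011.7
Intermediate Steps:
Function('l')(L, E) = Mul(Rational(1, 2), Pow(E, -1), Add(-1, L)) (Function('l')(L, E) = Mul(Add(-1, L), Pow(Mul(2, E), -1)) = Mul(Add(-1, L), Mul(Rational(1, 2), Pow(E, -1))) = Mul(Rational(1, 2), Pow(E, -1), Add(-1, L)))
Function('J')(N) = -5 (Function('J')(N) = Add(Add(4, -6), -3) = Add(-2, -3) = -5)
Function('z')(P, B) = Add(Rational(5, 6), Mul(Rational(-5, 6), B)) (Function('z')(P, B) = Mul(Mul(Rational(1, 2), Pow(-3, -1), Add(-1, B)), 5) = Mul(Mul(Rational(1, 2), Rational(-1, 3), Add(-1, B)), 5) = Mul(Add(Rational(1, 6), Mul(Rational(-1, 6), B)), 5) = Add(Rational(5, 6), Mul(Rational(-5, 6), B)))
Mul(-71, Add(Function('J')(16), Mul(Mul(2, -7), Function('z')(6, -1)))) = Mul(-71, Add(-5, Mul(Mul(2, -7), Add(Rational(5, 6), Mul(Rational(-5, 6), -1))))) = Mul(-71, Add(-5, Mul(-14, Add(Rational(5, 6), Rational(5, 6))))) = Mul(-71, Add(-5, Mul(-14, Rational(5, 3)))) = Mul(-71, Add(-5, Rational(-70, 3))) = Mul(-71, Rational(-85, 3)) = Rational(6035, 3)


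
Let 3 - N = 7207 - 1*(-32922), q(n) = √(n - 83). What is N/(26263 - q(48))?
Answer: -526914569/344872602 - 20063*I*√35/344872602 ≈ -1.5279 - 0.00034417*I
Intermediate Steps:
q(n) = √(-83 + n)
N = -40126 (N = 3 - (7207 - 1*(-32922)) = 3 - (7207 + 32922) = 3 - 1*40129 = 3 - 40129 = -40126)
N/(26263 - q(48)) = -40126/(26263 - √(-83 + 48)) = -40126/(26263 - √(-35)) = -40126/(26263 - I*√35)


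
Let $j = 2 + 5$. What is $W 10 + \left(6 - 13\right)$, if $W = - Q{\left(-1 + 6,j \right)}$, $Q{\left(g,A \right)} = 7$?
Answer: $-77$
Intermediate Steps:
$j = 7$
$W = -7$ ($W = \left(-1\right) 7 = -7$)
$W 10 + \left(6 - 13\right) = \left(-7\right) 10 + \left(6 - 13\right) = -70 - 7 = -77$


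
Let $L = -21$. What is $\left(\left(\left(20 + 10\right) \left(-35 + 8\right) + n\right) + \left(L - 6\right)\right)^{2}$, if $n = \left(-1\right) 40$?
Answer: $769129$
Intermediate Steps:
$n = -40$
$\left(\left(\left(20 + 10\right) \left(-35 + 8\right) + n\right) + \left(L - 6\right)\right)^{2} = \left(\left(\left(20 + 10\right) \left(-35 + 8\right) - 40\right) - 27\right)^{2} = \left(\left(30 \left(-27\right) - 40\right) - 27\right)^{2} = \left(\left(-810 - 40\right) - 27\right)^{2} = \left(-850 - 27\right)^{2} = \left(-877\right)^{2} = 769129$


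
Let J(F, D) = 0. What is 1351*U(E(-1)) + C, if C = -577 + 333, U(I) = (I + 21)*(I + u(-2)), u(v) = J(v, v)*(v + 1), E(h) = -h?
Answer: 29478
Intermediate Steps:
u(v) = 0 (u(v) = 0*(v + 1) = 0*(1 + v) = 0)
U(I) = I*(21 + I) (U(I) = (I + 21)*(I + 0) = (21 + I)*I = I*(21 + I))
C = -244
1351*U(E(-1)) + C = 1351*((-1*(-1))*(21 - 1*(-1))) - 244 = 1351*(1*(21 + 1)) - 244 = 1351*(1*22) - 244 = 1351*22 - 244 = 29722 - 244 = 29478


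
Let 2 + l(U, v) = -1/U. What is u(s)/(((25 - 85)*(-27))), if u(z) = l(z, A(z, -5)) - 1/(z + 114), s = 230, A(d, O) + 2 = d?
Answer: -2941/2373600 ≈ -0.0012390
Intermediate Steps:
A(d, O) = -2 + d
l(U, v) = -2 - 1/U
u(z) = -2 - 1/z - 1/(114 + z) (u(z) = (-2 - 1/z) - 1/(z + 114) = (-2 - 1/z) - 1/(114 + z) = -2 - 1/z - 1/(114 + z))
u(s)/(((25 - 85)*(-27))) = (2*(-57 - 1*230**2 - 115*230)/(230*(114 + 230)))/(((25 - 85)*(-27))) = (2*(1/230)*(-57 - 1*52900 - 26450)/344)/((-60*(-27))) = (2*(1/230)*(1/344)*(-57 - 52900 - 26450))/1620 = (2*(1/230)*(1/344)*(-79407))*(1/1620) = -79407/39560*1/1620 = -2941/2373600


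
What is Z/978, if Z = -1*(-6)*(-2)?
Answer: -2/163 ≈ -0.012270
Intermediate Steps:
Z = -12 (Z = 6*(-2) = -12)
Z/978 = -12/978 = -12*1/978 = -2/163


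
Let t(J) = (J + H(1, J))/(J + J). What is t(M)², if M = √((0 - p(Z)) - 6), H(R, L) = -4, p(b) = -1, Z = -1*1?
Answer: -11/20 + 2*I*√5/5 ≈ -0.55 + 0.89443*I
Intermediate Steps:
Z = -1
M = I*√5 (M = √((0 - 1*(-1)) - 6) = √((0 + 1) - 6) = √(1 - 6) = √(-5) = I*√5 ≈ 2.2361*I)
t(J) = (-4 + J)/(2*J) (t(J) = (J - 4)/(J + J) = (-4 + J)/((2*J)) = (-4 + J)*(1/(2*J)) = (-4 + J)/(2*J))
t(M)² = ((-4 + I*√5)/(2*((I*√5))))² = ((-I*√5/5)*(-4 + I*√5)/2)² = (-I*√5*(-4 + I*√5)/10)² = -(-4 + I*√5)²/20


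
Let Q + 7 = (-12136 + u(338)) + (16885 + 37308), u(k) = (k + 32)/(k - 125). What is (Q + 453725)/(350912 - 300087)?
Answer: 21120089/2165145 ≈ 9.7546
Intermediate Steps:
u(k) = (32 + k)/(-125 + k)
Q = 8957020/213 (Q = -7 + ((-12136 + (32 + 338)/(-125 + 338)) + (16885 + 37308)) = -7 + ((-12136 + 370/213) + 54193) = -7 + (-2584598/213 + 54193) = -7 + 8958511/213 = 8957020/213 ≈ 42052.)
(Q + 453725)/(350912 - 300087) = (8957020/213 + 453725)/(350912 - 300087) = (105600445/213)/50825 = (105600445/213)*(1/50825) = 21120089/2165145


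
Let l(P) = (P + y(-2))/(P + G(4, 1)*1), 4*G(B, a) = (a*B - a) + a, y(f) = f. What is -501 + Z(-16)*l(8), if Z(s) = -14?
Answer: -1531/3 ≈ -510.33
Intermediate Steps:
G(B, a) = B*a/4 (G(B, a) = ((a*B - a) + a)/4 = ((B*a - a) + a)/4 = ((-a + B*a) + a)/4 = (B*a)/4 = B*a/4)
l(P) = (-2 + P)/(1 + P) (l(P) = (P - 2)/(P + ((¼)*4*1)*1) = (-2 + P)/(P + 1*1) = (-2 + P)/(P + 1) = (-2 + P)/(1 + P))
-501 + Z(-16)*l(8) = -501 - 14*(-2 + 8)/(1 + 8) = -501 - 14*6/9 = -501 - 14*⅔ = -501 - 28/3 = -1531/3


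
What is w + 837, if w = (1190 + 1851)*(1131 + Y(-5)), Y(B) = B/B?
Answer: 3443249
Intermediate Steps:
Y(B) = 1
w = 3442412 (w = (1190 + 1851)*(1131 + 1) = 3041*1132 = 3442412)
w + 837 = 3442412 + 837 = 3443249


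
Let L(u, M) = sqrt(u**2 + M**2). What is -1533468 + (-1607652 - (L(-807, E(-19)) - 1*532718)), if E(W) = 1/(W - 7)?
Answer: -2608402 - 5*sqrt(17609773)/26 ≈ -2.6092e+6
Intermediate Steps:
E(W) = 1/(-7 + W)
L(u, M) = sqrt(M**2 + u**2)
-1533468 + (-1607652 - (L(-807, E(-19)) - 1*532718)) = -1533468 + (-1607652 - (sqrt((1/(-7 - 19))**2 + (-807)**2) - 1*532718)) = -1533468 + (-1607652 - (sqrt((1/(-26))**2 + 651249) - 532718)) = -1533468 + (-1607652 - (sqrt((-1/26)**2 + 651249) - 532718)) = -1533468 + (-1607652 - (sqrt(1/676 + 651249) - 532718)) = -1533468 + (-1607652 - (sqrt(440244325/676) - 532718)) = -1533468 + (-1607652 - (5*sqrt(17609773)/26 - 532718)) = -1533468 + (-1607652 - (-532718 + 5*sqrt(17609773)/26)) = -1533468 + (-1607652 + (532718 - 5*sqrt(17609773)/26)) = -1533468 + (-1074934 - 5*sqrt(17609773)/26) = -2608402 - 5*sqrt(17609773)/26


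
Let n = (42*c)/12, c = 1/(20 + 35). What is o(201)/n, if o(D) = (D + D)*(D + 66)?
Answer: 11806740/7 ≈ 1.6867e+6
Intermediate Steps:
c = 1/55 ≈ 0.018182
o(D) = 2*D*(66 + D) (o(D) = (2*D)*(66 + D) = 2*D*(66 + D))
n = 7/110 (n = (42*(1/55))/12 = (42/55)*(1/12) = 7/110 ≈ 0.063636)
o(201)/n = (2*201*(66 + 201))/(7/110) = (2*201*267)*(110/7) = 107334*(110/7) = 11806740/7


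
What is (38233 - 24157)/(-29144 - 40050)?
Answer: -7038/34597 ≈ -0.20343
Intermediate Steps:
(38233 - 24157)/(-29144 - 40050) = 14076/(-69194) = 14076*(-1/69194) = -7038/34597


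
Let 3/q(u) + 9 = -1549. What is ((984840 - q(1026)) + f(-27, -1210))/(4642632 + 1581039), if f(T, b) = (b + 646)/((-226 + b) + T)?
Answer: 39382453973/248876305062 ≈ 0.15824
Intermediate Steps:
q(u) = -3/1558 (q(u) = 3/(-9 - 1549) = 3/(-1558) = 3*(-1/1558) = -3/1558)
f(T, b) = (646 + b)/(-226 + T + b)
((984840 - q(1026)) + f(-27, -1210))/(4642632 + 1581039) = ((984840 - 1*(-3/1558)) + (646 - 1210)/(-226 - 27 - 1210))/(4642632 + 1581039) = ((984840 + 3/1558) - 564/(-1463))/6223671 = (1534380723/1558 - 1/1463*(-564))*(1/6223671) = (1534380723/1558 + 564/1463)*(1/6223671) = (118147361919/119966)*(1/6223671) = 39382453973/248876305062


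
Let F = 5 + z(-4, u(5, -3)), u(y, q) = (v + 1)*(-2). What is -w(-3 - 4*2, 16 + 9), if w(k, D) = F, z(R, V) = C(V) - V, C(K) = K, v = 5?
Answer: -5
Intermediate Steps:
u(y, q) = -12 (u(y, q) = (5 + 1)*(-2) = 6*(-2) = -12)
z(R, V) = 0 (z(R, V) = V - V = 0)
F = 5 (F = 5 + 0 = 5)
w(k, D) = 5
-w(-3 - 4*2, 16 + 9) = -1*5 = -5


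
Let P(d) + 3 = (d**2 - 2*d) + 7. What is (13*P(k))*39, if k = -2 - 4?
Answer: 26364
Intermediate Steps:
k = -6
P(d) = 4 + d**2 - 2*d (P(d) = -3 + ((d**2 - 2*d) + 7) = -3 + (7 + d**2 - 2*d) = 4 + d**2 - 2*d)
(13*P(k))*39 = (13*(4 + (-6)**2 - 2*(-6)))*39 = (13*(4 + 36 + 12))*39 = (13*52)*39 = 676*39 = 26364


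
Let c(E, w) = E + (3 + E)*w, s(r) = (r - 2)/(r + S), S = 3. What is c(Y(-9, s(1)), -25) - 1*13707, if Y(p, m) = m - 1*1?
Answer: -13752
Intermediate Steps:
s(r) = (-2 + r)/(3 + r) (s(r) = (r - 2)/(r + 3) = (-2 + r)/(3 + r))
Y(p, m) = -1 + m (Y(p, m) = m - 1 = -1 + m)
c(E, w) = E + w*(3 + E)
c(Y(-9, s(1)), -25) - 1*13707 = ((-1 + (-2 + 1)/(3 + 1)) + 3*(-25) + (-1 + (-2 + 1)/(3 + 1))*(-25)) - 1*13707 = ((-1 - 1/4) - 75 + (-1 - 1/4)*(-25)) - 13707 = ((-1 + (¼)*(-1)) - 75 + (-1 + (¼)*(-1))*(-25)) - 13707 = ((-1 - ¼) - 75 + (-1 - ¼)*(-25)) - 13707 = (-5/4 - 75 - 5/4*(-25)) - 13707 = (-5/4 - 75 + 125/4) - 13707 = -45 - 13707 = -13752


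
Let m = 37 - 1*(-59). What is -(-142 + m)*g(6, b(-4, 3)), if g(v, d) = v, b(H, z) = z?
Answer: 276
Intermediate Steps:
m = 96 (m = 37 + 59 = 96)
-(-142 + m)*g(6, b(-4, 3)) = -(-142 + 96)*6 = -(-46)*6 = -1*(-276) = 276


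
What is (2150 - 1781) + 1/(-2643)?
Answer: 975266/2643 ≈ 369.00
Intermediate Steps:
(2150 - 1781) + 1/(-2643) = 369 - 1/2643 = 975266/2643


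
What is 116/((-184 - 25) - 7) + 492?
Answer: 26539/54 ≈ 491.46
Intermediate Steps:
116/((-184 - 25) - 7) + 492 = 116/(-209 - 7) + 492 = 116/(-216) + 492 = 116*(-1/216) + 492 = -29/54 + 492 = 26539/54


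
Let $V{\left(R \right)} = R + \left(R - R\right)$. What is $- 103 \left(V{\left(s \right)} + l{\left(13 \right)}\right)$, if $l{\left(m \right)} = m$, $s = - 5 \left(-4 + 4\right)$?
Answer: $-1339$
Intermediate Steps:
$s = 0$ ($s = \left(-5\right) 0 = 0$)
$V{\left(R \right)} = R$ ($V{\left(R \right)} = R + 0 = R$)
$- 103 \left(V{\left(s \right)} + l{\left(13 \right)}\right) = - 103 \left(0 + 13\right) = \left(-103\right) 13 = -1339$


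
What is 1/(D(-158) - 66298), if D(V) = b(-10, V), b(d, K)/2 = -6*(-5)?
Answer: -1/66238 ≈ -1.5097e-5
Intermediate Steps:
b(d, K) = 60 (b(d, K) = 2*(-6*(-5)) = 2*30 = 60)
D(V) = 60
1/(D(-158) - 66298) = 1/(60 - 66298) = 1/(-66238) = -1/66238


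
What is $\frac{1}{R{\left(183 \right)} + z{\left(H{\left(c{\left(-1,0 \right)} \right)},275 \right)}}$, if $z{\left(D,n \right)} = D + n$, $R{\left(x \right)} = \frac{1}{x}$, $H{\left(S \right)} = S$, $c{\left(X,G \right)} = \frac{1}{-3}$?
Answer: $\frac{61}{16755} \approx 0.0036407$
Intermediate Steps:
$c{\left(X,G \right)} = - \frac{1}{3}$
$\frac{1}{R{\left(183 \right)} + z{\left(H{\left(c{\left(-1,0 \right)} \right)},275 \right)}} = \frac{1}{\frac{1}{183} + \left(- \frac{1}{3} + 275\right)} = \frac{1}{\frac{1}{183} + \frac{824}{3}} = \frac{1}{\frac{16755}{61}} = \frac{61}{16755}$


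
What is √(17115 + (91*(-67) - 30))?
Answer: 2*√2747 ≈ 104.82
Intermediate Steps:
√(17115 + (91*(-67) - 30)) = √(17115 + (-6097 - 30)) = √(17115 - 6127) = √10988 = 2*√2747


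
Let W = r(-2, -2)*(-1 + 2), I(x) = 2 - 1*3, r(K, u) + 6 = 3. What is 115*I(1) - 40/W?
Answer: -305/3 ≈ -101.67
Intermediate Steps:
r(K, u) = -3 (r(K, u) = -6 + 3 = -3)
I(x) = -1 (I(x) = 2 - 3 = -1)
W = -3 (W = -3*(-1 + 2) = -3*1 = -3)
115*I(1) - 40/W = 115*(-1) - 40/(-3) = -115 - 40*(-⅓) = -115 + 40/3 = -305/3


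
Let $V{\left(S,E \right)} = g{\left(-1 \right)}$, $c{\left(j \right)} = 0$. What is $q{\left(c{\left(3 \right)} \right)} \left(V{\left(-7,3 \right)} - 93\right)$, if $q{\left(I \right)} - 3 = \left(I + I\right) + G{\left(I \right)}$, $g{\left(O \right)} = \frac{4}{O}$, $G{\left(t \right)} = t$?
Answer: $-291$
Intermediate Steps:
$V{\left(S,E \right)} = -4$ ($V{\left(S,E \right)} = \frac{4}{-1} = 4 \left(-1\right) = -4$)
$q{\left(I \right)} = 3 + 3 I$ ($q{\left(I \right)} = 3 + \left(\left(I + I\right) + I\right) = 3 + \left(2 I + I\right) = 3 + 3 I$)
$q{\left(c{\left(3 \right)} \right)} \left(V{\left(-7,3 \right)} - 93\right) = \left(3 + 3 \cdot 0\right) \left(-4 - 93\right) = \left(3 + 0\right) \left(-97\right) = 3 \left(-97\right) = -291$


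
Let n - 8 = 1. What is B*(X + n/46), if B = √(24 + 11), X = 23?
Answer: 1067*√35/46 ≈ 137.23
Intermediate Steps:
n = 9 (n = 8 + 1 = 9)
B = √35 ≈ 5.9161
B*(X + n/46) = √35*(23 + 9/46) = √35*(1067/46) = 1067*√35/46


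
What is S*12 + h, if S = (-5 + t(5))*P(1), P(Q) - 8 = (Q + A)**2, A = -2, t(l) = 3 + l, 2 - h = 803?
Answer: -477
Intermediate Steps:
h = -801 (h = 2 - 1*803 = 2 - 803 = -801)
P(Q) = 8 + (-2 + Q)**2 (P(Q) = 8 + (Q - 2)**2 = 8 + (-2 + Q)**2)
S = 27 (S = (-5 + (3 + 5))*(8 + (-2 + 1)**2) = (-5 + 8)*(8 + (-1)**2) = 3*(8 + 1) = 3*9 = 27)
S*12 + h = 27*12 - 801 = 324 - 801 = -477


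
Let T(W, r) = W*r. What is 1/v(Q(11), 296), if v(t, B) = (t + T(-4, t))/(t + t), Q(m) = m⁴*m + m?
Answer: -⅔ ≈ -0.66667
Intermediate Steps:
Q(m) = m + m⁵ (Q(m) = m⁵ + m = m + m⁵)
v(t, B) = -3/2 (v(t, B) = (t - 4*t)/(t + t) = (-3*t)/((2*t)) = (-3*t)*(1/(2*t)) = -3/2)
1/v(Q(11), 296) = 1/(-3/2) = -⅔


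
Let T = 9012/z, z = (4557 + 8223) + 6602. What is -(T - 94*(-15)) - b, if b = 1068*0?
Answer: -13668816/9691 ≈ -1410.5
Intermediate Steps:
z = 19382 (z = 12780 + 6602 = 19382)
T = 4506/9691 (T = 9012/19382 = 9012*(1/19382) = 4506/9691 ≈ 0.46497)
b = 0
-(T - 94*(-15)) - b = -(4506/9691 - 94*(-15)) - 1*0 = -(4506/9691 + 1410) + 0 = -1*13668816/9691 + 0 = -13668816/9691 + 0 = -13668816/9691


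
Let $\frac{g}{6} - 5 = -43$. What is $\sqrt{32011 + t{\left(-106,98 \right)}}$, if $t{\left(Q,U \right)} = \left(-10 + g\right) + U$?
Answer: $\sqrt{31871} \approx 178.52$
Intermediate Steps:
$g = -228$ ($g = 30 + 6 \left(-43\right) = 30 - 258 = -228$)
$t{\left(Q,U \right)} = -238 + U$ ($t{\left(Q,U \right)} = \left(-10 - 228\right) + U = -238 + U$)
$\sqrt{32011 + t{\left(-106,98 \right)}} = \sqrt{32011 + \left(-238 + 98\right)} = \sqrt{32011 - 140} = \sqrt{31871}$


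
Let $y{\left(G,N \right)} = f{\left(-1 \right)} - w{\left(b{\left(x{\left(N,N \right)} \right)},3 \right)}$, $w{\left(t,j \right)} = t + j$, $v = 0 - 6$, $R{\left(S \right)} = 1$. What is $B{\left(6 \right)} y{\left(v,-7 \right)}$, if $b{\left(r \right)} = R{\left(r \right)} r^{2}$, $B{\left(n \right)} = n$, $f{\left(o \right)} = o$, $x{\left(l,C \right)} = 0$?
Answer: $-24$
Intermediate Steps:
$v = -6$ ($v = 0 - 6 = -6$)
$b{\left(r \right)} = r^{2}$ ($b{\left(r \right)} = 1 r^{2} = r^{2}$)
$w{\left(t,j \right)} = j + t$
$y{\left(G,N \right)} = -4$ ($y{\left(G,N \right)} = -1 - \left(3 + 0^{2}\right) = -1 - \left(3 + 0\right) = -1 - 3 = -4$)
$B{\left(6 \right)} y{\left(v,-7 \right)} = 6 \left(-4\right) = -24$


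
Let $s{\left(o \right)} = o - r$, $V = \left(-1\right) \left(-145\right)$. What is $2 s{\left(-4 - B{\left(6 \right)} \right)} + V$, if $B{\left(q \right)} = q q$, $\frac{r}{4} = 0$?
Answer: $65$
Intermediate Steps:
$r = 0$ ($r = 4 \cdot 0 = 0$)
$B{\left(q \right)} = q^{2}$
$V = 145$
$s{\left(o \right)} = o$ ($s{\left(o \right)} = o - 0 = o + 0 = o$)
$2 s{\left(-4 - B{\left(6 \right)} \right)} + V = 2 \left(-4 - 6^{2}\right) + 145 = 2 \left(-4 - 36\right) + 145 = 2 \left(-40\right) + 145 = -80 + 145 = 65$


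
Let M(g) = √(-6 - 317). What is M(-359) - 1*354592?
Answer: -354592 + I*√323 ≈ -3.5459e+5 + 17.972*I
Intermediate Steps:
M(g) = I*√323 (M(g) = √(-323) = I*√323)
M(-359) - 1*354592 = I*√323 - 1*354592 = I*√323 - 354592 = -354592 + I*√323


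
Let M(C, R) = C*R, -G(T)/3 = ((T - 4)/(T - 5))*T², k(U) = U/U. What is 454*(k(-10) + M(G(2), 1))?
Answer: -3178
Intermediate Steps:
k(U) = 1
G(T) = -3*T²*(-4 + T)/(-5 + T) (G(T) = -3*(T - 4)/(T - 5)*T² = -3*(-4 + T)/(-5 + T)*T² = -3*T²*(-4 + T)/(-5 + T))
454*(k(-10) + M(G(2), 1)) = 454*(1 + (3*2²*(4 - 1*2)/(-5 + 2))*1) = 454*(1 + (3*4*(4 - 2)/(-3))*1) = 454*(1 + (3*4*(-⅓)*2)*1) = 454*(1 - 8*1) = 454*(1 - 8) = 454*(-7) = -3178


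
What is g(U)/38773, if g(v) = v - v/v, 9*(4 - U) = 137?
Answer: -110/348957 ≈ -0.00031523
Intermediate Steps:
U = -101/9 (U = 4 - ⅑*137 = 4 - 137/9 = -101/9 ≈ -11.222)
g(v) = -1 + v (g(v) = v - 1*1 = v - 1 = -1 + v)
g(U)/38773 = (-1 - 101/9)/38773 = -110/9*1/38773 = -110/348957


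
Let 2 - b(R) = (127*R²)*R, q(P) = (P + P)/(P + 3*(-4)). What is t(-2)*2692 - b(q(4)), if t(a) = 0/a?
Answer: -129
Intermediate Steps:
t(a) = 0
q(P) = 2*P/(-12 + P) (q(P) = (2*P)/(P - 12) = (2*P)/(-12 + P) = 2*P/(-12 + P))
b(R) = 2 - 127*R³ (b(R) = 2 - 127*R²*R = 2 - 127*R³)
t(-2)*2692 - b(q(4)) = 0*2692 - (2 - 127*512/(-12 + 4)³) = 0 - (2 - 127*(2*4/(-8))³) = 0 - (2 - 127*(2*4*(-⅛))³) = 0 - (2 - 127*(-1)³) = 0 - (2 - 127*(-1)) = 0 - (2 + 127) = 0 - 1*129 = 0 - 129 = -129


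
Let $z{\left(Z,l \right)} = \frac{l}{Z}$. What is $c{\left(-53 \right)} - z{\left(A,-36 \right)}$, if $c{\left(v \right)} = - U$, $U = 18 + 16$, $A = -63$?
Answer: $- \frac{242}{7} \approx -34.571$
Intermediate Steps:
$U = 34$
$c{\left(v \right)} = -34$ ($c{\left(v \right)} = \left(-1\right) 34 = -34$)
$c{\left(-53 \right)} - z{\left(A,-36 \right)} = -34 - - \frac{36}{-63} = -34 - \left(-36\right) \left(- \frac{1}{63}\right) = -34 - \frac{4}{7} = - \frac{242}{7}$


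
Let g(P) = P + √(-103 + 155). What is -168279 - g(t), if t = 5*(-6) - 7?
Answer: -168242 - 2*√13 ≈ -1.6825e+5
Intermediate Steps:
t = -37 (t = -30 - 7 = -37)
g(P) = P + 2*√13 (g(P) = P + √52 = P + 2*√13)
-168279 - g(t) = -168279 - (-37 + 2*√13) = -168279 + (37 - 2*√13) = -168242 - 2*√13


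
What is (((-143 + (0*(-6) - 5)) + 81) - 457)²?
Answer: 274576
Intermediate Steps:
(((-143 + (0*(-6) - 5)) + 81) - 457)² = (((-143 + (0 - 5)) + 81) - 457)² = (((-143 - 5) + 81) - 457)² = ((-148 + 81) - 457)² = (-67 - 457)² = (-524)² = 274576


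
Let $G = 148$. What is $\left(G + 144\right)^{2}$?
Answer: $85264$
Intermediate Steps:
$\left(G + 144\right)^{2} = \left(148 + 144\right)^{2} = 292^{2} = 85264$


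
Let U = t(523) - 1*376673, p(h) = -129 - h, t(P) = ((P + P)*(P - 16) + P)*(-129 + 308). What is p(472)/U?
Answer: -601/94644582 ≈ -6.3501e-6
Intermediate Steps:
t(P) = 179*P + 358*P*(-16 + P) (t(P) = ((2*P)*(-16 + P) + P)*179 = (2*P*(-16 + P) + P)*179 = (P + 2*P*(-16 + P))*179 = 179*P + 358*P*(-16 + P))
U = 94644582 (U = 179*523*(-31 + 2*523) - 1*376673 = 179*523*(-31 + 1046) - 376673 = 179*523*1015 - 376673 = 95021255 - 376673 = 94644582)
p(472)/U = (-129 - 1*472)/94644582 = (-129 - 472)*(1/94644582) = -601*1/94644582 = -601/94644582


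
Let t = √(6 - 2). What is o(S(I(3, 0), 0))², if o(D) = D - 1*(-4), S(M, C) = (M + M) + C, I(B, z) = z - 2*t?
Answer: 16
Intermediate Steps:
t = 2 (t = √4 = 2)
I(B, z) = -4 + z (I(B, z) = z - 2*2 = z - 4 = -4 + z)
S(M, C) = C + 2*M (S(M, C) = 2*M + C = C + 2*M)
o(D) = 4 + D (o(D) = D + 4 = 4 + D)
o(S(I(3, 0), 0))² = (4 + (0 + 2*(-4 + 0)))² = (4 + (0 + 2*(-4)))² = (4 + (0 - 8))² = (4 - 8)² = (-4)² = 16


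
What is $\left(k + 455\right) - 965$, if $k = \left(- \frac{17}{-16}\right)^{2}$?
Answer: $- \frac{130271}{256} \approx -508.87$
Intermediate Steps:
$k = \frac{289}{256}$ ($k = \left(\left(-17\right) \left(- \frac{1}{16}\right)\right)^{2} = \left(\frac{17}{16}\right)^{2} = \frac{289}{256} \approx 1.1289$)
$\left(k + 455\right) - 965 = \left(\frac{289}{256} + 455\right) - 965 = \frac{116769}{256} - 965 = - \frac{130271}{256}$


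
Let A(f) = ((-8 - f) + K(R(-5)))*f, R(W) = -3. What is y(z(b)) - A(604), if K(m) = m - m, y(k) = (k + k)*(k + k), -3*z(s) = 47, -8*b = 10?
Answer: 3335668/9 ≈ 3.7063e+5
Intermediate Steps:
b = -5/4 (b = -1/8*10 = -5/4 ≈ -1.2500)
z(s) = -47/3 (z(s) = -1/3*47 = -47/3)
y(k) = 4*k**2 (y(k) = (2*k)*(2*k) = 4*k**2)
K(m) = 0
A(f) = f*(-8 - f) (A(f) = ((-8 - f) + 0)*f = (-8 - f)*f = f*(-8 - f))
y(z(b)) - A(604) = 4*(-47/3)**2 - (-1)*604*(8 + 604) = 4*(2209/9) - (-1)*604*612 = 8836/9 - 1*(-369648) = 8836/9 + 369648 = 3335668/9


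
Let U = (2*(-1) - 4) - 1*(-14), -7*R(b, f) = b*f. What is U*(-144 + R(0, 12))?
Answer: -1152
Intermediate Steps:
R(b, f) = -b*f/7
U = 8 (U = (-2 - 4) + 14 = -6 + 14 = 8)
U*(-144 + R(0, 12)) = 8*(-144 - ⅐*0*12) = 8*(-144 + 0) = 8*(-144) = -1152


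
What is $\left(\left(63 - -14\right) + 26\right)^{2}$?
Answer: $10609$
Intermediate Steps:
$\left(\left(63 - -14\right) + 26\right)^{2} = \left(\left(63 + 14\right) + 26\right)^{2} = \left(77 + 26\right)^{2} = 103^{2} = 10609$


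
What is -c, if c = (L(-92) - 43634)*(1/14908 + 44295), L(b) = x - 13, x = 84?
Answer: 28766820994743/14908 ≈ 1.9296e+9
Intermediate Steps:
L(b) = 71 (L(b) = 84 - 13 = 71)
c = -28766820994743/14908 (c = (71 - 43634)*(1/14908 + 44295) = -43563*(1/14908 + 44295) = -43563*660349861/14908 = -28766820994743/14908 ≈ -1.9296e+9)
-c = -1*(-28766820994743/14908) = 28766820994743/14908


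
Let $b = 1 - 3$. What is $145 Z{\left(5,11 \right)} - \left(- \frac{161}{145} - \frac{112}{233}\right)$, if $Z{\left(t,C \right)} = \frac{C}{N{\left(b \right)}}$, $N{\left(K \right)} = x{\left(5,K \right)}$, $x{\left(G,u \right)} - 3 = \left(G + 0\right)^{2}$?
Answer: $\frac{55392159}{945980} \approx 58.555$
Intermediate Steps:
$b = -2$
$x{\left(G,u \right)} = 3 + G^{2}$ ($x{\left(G,u \right)} = 3 + \left(G + 0\right)^{2} = 3 + G^{2}$)
$N{\left(K \right)} = 28$ ($N{\left(K \right)} = 3 + 5^{2} = 3 + 25 = 28$)
$Z{\left(t,C \right)} = \frac{C}{28}$
$145 Z{\left(5,11 \right)} - \left(- \frac{161}{145} - \frac{112}{233}\right) = 145 \cdot \frac{1}{28} \cdot 11 - \left(- \frac{161}{145} - \frac{112}{233}\right) = 145 \cdot \frac{11}{28} - - \frac{53753}{33785} = \frac{1595}{28} + \left(\frac{112}{233} + \frac{161}{145}\right) = \frac{1595}{28} + \frac{53753}{33785} = \frac{55392159}{945980}$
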